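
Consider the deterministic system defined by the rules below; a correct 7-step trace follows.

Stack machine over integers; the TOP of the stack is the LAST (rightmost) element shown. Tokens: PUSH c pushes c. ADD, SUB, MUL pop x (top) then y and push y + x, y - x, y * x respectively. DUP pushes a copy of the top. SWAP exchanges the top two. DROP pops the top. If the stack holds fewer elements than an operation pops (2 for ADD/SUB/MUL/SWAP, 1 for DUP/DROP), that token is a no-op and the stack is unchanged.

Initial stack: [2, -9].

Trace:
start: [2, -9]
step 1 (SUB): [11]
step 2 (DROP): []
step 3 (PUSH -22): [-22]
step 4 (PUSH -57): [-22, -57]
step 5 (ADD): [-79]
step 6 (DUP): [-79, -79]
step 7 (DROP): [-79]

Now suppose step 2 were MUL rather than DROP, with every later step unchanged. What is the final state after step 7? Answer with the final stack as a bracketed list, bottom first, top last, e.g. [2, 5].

(re-executing from step 2 with the substitution; state before step 2: [11])
step 2 (MUL): [11]
step 3 (PUSH -22): [11, -22]
step 4 (PUSH -57): [11, -22, -57]
step 5 (ADD): [11, -79]
step 6 (DUP): [11, -79, -79]
step 7 (DROP): [11, -79]

[11, -79]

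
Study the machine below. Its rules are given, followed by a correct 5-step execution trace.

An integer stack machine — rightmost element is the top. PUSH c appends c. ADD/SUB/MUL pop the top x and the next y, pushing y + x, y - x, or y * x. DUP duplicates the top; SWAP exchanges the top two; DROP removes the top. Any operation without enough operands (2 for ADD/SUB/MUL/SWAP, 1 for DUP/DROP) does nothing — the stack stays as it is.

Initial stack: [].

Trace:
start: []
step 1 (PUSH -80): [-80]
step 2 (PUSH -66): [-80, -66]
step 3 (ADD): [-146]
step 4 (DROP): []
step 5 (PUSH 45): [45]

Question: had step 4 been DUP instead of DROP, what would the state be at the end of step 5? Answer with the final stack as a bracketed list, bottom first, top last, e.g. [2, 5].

[-146, -146, 45]

(re-executing from step 4 with the substitution; state before step 4: [-146])
step 4 (DUP): [-146, -146]
step 5 (PUSH 45): [-146, -146, 45]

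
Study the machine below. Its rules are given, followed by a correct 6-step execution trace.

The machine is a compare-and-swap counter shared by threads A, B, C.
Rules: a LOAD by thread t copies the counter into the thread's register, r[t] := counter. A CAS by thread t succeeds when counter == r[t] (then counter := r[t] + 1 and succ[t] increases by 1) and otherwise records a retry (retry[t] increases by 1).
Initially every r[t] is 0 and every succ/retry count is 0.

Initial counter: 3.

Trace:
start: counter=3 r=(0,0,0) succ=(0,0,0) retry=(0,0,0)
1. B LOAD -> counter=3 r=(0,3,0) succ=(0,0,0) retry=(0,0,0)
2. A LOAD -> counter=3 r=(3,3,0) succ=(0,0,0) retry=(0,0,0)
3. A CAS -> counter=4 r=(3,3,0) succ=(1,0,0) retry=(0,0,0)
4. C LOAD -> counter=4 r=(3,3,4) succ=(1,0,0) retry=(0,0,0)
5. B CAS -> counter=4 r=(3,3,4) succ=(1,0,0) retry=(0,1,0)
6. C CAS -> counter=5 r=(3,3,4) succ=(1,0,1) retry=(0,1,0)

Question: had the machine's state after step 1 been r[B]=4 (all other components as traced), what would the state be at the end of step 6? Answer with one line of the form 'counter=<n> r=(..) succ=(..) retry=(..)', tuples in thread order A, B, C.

counter=5 r=(3,4,4) succ=(1,1,0) retry=(0,0,1)

state after step 1 := counter=3 r=(0,4,0) succ=(0,0,0) retry=(0,0,0)
2. A LOAD -> counter=3 r=(3,4,0) succ=(0,0,0) retry=(0,0,0)
3. A CAS -> counter=4 r=(3,4,0) succ=(1,0,0) retry=(0,0,0)
4. C LOAD -> counter=4 r=(3,4,4) succ=(1,0,0) retry=(0,0,0)
5. B CAS -> counter=5 r=(3,4,4) succ=(1,1,0) retry=(0,0,0)
6. C CAS -> counter=5 r=(3,4,4) succ=(1,1,0) retry=(0,0,1)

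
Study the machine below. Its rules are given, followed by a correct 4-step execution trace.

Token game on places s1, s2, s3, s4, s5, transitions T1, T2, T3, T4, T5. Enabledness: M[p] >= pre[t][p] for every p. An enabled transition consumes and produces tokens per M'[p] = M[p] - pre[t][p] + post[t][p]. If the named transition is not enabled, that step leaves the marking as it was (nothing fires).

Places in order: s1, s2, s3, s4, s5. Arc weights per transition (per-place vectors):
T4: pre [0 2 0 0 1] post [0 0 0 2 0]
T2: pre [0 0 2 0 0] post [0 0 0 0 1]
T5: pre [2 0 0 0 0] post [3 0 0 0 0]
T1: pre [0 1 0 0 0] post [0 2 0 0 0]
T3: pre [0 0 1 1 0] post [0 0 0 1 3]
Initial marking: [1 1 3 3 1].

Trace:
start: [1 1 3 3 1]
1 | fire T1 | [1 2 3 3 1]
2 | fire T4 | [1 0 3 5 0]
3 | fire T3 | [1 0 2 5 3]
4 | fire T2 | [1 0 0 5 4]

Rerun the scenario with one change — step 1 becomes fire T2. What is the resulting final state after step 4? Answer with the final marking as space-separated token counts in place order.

1 1 0 3 5

(re-executing from step 1 with the substitution; state before step 1: [1 1 3 3 1])
1 | fire T2 | [1 1 1 3 2]
2 | fire T4 | [1 1 1 3 2]
3 | fire T3 | [1 1 0 3 5]
4 | fire T2 | [1 1 0 3 5]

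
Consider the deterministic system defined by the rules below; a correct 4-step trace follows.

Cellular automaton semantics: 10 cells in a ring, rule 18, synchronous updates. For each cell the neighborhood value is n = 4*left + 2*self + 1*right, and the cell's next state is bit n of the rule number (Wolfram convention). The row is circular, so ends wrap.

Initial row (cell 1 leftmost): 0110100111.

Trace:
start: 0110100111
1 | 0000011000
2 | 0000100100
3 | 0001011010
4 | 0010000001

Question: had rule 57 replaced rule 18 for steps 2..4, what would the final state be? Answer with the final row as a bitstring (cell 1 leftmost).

1110011011

(re-executing steps 2..4 under rule 57; state before step 2: 0000011000)
2 | 1111010111
3 | 0000101100
4 | 1110011011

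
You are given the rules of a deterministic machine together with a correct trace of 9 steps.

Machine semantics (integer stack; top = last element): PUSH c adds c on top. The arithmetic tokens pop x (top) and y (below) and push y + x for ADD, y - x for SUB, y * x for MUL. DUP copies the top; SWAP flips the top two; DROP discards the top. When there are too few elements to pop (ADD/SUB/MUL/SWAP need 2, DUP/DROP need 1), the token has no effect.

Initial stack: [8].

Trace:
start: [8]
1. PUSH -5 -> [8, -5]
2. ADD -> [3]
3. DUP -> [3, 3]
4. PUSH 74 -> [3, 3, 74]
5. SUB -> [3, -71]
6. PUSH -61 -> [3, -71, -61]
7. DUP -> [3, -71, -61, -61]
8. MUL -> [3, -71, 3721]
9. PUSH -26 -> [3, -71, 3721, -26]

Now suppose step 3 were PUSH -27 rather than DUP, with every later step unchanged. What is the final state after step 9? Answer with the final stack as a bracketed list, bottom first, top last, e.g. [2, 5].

(re-executing from step 3 with the substitution; state before step 3: [3])
3. PUSH -27 -> [3, -27]
4. PUSH 74 -> [3, -27, 74]
5. SUB -> [3, -101]
6. PUSH -61 -> [3, -101, -61]
7. DUP -> [3, -101, -61, -61]
8. MUL -> [3, -101, 3721]
9. PUSH -26 -> [3, -101, 3721, -26]

[3, -101, 3721, -26]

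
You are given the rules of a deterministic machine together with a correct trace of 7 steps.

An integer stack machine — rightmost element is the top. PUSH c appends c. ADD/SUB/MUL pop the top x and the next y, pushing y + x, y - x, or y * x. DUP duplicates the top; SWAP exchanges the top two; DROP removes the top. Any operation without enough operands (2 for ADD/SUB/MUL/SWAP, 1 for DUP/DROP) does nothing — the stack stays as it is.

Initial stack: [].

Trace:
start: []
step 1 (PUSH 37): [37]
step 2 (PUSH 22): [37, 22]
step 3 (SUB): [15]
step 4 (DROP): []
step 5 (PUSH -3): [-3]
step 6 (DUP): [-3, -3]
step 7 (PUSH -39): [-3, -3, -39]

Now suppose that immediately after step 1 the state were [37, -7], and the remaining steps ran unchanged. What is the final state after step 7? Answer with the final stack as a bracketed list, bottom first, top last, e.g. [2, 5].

[37, -3, -3, -39]

state after step 1 := [37, -7]
step 2 (PUSH 22): [37, -7, 22]
step 3 (SUB): [37, -29]
step 4 (DROP): [37]
step 5 (PUSH -3): [37, -3]
step 6 (DUP): [37, -3, -3]
step 7 (PUSH -39): [37, -3, -3, -39]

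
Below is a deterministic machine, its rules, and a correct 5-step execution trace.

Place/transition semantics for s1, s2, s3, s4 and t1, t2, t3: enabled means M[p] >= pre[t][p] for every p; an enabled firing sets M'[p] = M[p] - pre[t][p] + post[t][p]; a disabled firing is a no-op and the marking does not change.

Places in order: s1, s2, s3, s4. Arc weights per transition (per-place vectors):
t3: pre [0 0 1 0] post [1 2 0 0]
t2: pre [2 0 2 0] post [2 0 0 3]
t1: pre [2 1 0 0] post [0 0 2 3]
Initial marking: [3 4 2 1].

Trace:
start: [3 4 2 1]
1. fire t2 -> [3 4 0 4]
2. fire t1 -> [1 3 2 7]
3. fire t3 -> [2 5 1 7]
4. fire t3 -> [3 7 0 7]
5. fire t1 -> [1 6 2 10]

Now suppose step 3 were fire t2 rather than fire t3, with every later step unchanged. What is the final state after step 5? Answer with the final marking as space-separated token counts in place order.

(re-executing from step 3 with the substitution; state before step 3: [1 3 2 7])
3. fire t2 -> [1 3 2 7]
4. fire t3 -> [2 5 1 7]
5. fire t1 -> [0 4 3 10]

0 4 3 10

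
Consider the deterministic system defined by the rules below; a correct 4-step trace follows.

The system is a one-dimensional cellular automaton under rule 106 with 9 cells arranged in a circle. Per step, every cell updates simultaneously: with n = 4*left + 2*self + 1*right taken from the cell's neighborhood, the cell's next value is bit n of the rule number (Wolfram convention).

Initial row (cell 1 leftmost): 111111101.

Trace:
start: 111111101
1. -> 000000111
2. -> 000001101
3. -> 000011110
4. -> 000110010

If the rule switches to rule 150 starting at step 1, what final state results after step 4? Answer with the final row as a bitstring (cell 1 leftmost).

110011101

(re-executing steps 1..4 under rule 150; state before step 1: 111111101)
1. -> 111111000
2. -> 011110101
3. -> 001100101
4. -> 110011101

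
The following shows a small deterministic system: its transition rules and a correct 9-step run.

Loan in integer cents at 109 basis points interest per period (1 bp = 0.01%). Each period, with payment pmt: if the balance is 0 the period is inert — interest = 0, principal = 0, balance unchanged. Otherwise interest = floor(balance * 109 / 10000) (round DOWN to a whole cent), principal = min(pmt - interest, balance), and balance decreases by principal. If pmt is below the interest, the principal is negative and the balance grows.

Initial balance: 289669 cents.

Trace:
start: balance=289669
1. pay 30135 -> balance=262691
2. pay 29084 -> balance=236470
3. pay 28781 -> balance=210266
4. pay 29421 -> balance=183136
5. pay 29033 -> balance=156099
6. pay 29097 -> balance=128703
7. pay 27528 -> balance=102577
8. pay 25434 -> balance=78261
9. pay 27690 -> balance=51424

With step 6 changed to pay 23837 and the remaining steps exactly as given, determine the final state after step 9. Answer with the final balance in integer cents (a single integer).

56858

(re-executing from step 6 with the substitution; state before step 6: balance=156099)
6. pay 23837 -> balance=133963
7. pay 27528 -> balance=107895
8. pay 25434 -> balance=83637
9. pay 27690 -> balance=56858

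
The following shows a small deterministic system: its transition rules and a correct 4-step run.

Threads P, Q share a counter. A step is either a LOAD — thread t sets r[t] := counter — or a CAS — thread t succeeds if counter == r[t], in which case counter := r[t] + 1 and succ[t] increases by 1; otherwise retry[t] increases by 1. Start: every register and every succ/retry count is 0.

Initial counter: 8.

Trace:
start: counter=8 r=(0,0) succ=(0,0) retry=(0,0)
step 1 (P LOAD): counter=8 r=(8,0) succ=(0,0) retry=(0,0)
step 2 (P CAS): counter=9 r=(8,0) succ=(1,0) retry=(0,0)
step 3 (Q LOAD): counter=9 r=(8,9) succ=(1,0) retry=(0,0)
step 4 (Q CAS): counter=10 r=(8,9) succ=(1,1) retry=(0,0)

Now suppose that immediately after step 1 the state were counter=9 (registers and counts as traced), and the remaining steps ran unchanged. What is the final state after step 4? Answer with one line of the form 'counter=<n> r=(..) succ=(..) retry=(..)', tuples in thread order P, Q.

state after step 1 := counter=9 r=(8,0) succ=(0,0) retry=(0,0)
step 2 (P CAS): counter=9 r=(8,0) succ=(0,0) retry=(1,0)
step 3 (Q LOAD): counter=9 r=(8,9) succ=(0,0) retry=(1,0)
step 4 (Q CAS): counter=10 r=(8,9) succ=(0,1) retry=(1,0)

counter=10 r=(8,9) succ=(0,1) retry=(1,0)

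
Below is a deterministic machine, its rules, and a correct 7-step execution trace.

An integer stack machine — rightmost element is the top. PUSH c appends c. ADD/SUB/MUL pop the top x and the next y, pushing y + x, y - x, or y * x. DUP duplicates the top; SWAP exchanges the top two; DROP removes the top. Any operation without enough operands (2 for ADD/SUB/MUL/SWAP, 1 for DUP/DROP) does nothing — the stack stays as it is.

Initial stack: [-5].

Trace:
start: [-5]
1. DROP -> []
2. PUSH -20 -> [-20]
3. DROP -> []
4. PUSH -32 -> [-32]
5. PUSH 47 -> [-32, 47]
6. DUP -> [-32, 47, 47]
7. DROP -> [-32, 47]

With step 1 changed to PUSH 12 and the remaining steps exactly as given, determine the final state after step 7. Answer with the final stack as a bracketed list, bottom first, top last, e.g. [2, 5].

[-5, 12, -32, 47]

(re-executing from step 1 with the substitution; state before step 1: [-5])
1. PUSH 12 -> [-5, 12]
2. PUSH -20 -> [-5, 12, -20]
3. DROP -> [-5, 12]
4. PUSH -32 -> [-5, 12, -32]
5. PUSH 47 -> [-5, 12, -32, 47]
6. DUP -> [-5, 12, -32, 47, 47]
7. DROP -> [-5, 12, -32, 47]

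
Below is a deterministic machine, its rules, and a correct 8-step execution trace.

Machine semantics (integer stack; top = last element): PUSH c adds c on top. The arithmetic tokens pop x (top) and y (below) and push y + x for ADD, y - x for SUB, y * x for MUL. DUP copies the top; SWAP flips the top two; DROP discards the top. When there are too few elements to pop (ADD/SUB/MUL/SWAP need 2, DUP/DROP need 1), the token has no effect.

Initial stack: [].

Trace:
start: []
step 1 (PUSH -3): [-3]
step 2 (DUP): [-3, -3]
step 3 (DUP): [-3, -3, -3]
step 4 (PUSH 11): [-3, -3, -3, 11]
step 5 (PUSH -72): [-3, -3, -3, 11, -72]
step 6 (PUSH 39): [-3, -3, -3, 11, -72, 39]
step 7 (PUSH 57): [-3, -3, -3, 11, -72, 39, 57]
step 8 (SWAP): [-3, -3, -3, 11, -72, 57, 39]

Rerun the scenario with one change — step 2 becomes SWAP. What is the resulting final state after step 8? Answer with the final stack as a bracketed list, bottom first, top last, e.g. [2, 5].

[-3, -3, 11, -72, 57, 39]

(re-executing from step 2 with the substitution; state before step 2: [-3])
step 2 (SWAP): [-3]
step 3 (DUP): [-3, -3]
step 4 (PUSH 11): [-3, -3, 11]
step 5 (PUSH -72): [-3, -3, 11, -72]
step 6 (PUSH 39): [-3, -3, 11, -72, 39]
step 7 (PUSH 57): [-3, -3, 11, -72, 39, 57]
step 8 (SWAP): [-3, -3, 11, -72, 57, 39]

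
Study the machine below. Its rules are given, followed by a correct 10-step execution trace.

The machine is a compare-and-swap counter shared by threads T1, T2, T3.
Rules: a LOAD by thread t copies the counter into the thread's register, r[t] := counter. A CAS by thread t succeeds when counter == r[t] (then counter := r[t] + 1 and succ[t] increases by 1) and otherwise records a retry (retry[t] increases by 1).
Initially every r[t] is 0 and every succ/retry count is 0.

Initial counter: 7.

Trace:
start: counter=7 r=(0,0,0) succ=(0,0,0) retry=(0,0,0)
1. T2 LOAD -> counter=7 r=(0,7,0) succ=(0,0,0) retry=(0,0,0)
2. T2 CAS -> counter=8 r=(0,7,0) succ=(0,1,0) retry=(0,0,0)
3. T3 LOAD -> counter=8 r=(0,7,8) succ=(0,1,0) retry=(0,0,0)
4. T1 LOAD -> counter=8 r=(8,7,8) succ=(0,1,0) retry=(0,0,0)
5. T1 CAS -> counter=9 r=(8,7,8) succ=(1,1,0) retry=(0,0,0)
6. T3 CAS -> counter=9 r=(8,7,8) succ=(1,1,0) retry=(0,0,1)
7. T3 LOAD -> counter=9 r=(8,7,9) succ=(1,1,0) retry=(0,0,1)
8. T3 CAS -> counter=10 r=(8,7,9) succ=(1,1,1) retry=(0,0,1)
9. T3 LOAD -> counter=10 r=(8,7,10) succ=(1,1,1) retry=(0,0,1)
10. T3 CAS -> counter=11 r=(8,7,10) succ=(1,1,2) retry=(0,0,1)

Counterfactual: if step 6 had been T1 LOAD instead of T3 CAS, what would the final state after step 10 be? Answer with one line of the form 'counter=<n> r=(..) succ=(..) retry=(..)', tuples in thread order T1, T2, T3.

(re-executing from step 6 with the substitution; state before step 6: counter=9 r=(8,7,8) succ=(1,1,0) retry=(0,0,0))
6. T1 LOAD -> counter=9 r=(9,7,8) succ=(1,1,0) retry=(0,0,0)
7. T3 LOAD -> counter=9 r=(9,7,9) succ=(1,1,0) retry=(0,0,0)
8. T3 CAS -> counter=10 r=(9,7,9) succ=(1,1,1) retry=(0,0,0)
9. T3 LOAD -> counter=10 r=(9,7,10) succ=(1,1,1) retry=(0,0,0)
10. T3 CAS -> counter=11 r=(9,7,10) succ=(1,1,2) retry=(0,0,0)

counter=11 r=(9,7,10) succ=(1,1,2) retry=(0,0,0)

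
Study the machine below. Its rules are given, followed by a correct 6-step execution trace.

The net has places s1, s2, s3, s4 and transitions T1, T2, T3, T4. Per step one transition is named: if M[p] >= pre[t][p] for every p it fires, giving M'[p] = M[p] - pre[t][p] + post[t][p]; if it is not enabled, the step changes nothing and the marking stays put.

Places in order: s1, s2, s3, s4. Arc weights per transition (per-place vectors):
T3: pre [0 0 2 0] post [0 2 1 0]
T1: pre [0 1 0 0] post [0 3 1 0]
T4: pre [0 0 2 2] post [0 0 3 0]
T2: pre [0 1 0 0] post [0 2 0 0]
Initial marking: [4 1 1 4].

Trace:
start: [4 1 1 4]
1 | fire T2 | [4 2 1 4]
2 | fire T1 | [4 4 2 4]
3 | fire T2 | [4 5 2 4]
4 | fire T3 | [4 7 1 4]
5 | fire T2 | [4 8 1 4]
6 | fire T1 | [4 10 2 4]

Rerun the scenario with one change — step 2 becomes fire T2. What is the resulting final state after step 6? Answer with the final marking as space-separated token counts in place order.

(re-executing from step 2 with the substitution; state before step 2: [4 2 1 4])
2 | fire T2 | [4 3 1 4]
3 | fire T2 | [4 4 1 4]
4 | fire T3 | [4 4 1 4]
5 | fire T2 | [4 5 1 4]
6 | fire T1 | [4 7 2 4]

4 7 2 4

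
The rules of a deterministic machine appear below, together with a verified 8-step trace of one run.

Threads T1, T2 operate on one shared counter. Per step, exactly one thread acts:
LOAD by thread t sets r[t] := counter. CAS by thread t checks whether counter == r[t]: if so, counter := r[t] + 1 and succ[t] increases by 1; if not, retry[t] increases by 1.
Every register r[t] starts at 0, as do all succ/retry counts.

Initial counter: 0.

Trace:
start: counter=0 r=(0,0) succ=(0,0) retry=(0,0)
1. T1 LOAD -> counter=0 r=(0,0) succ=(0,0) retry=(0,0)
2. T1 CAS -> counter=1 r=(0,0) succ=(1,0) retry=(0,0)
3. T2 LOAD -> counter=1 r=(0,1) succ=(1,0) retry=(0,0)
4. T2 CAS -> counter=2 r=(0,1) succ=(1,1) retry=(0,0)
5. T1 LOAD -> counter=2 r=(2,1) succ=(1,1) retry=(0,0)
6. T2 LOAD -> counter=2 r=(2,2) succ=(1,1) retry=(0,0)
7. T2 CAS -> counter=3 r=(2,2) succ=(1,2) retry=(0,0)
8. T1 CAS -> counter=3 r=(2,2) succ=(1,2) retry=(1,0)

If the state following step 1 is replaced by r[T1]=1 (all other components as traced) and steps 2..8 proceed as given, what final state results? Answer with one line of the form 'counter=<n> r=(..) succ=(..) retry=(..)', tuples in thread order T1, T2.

state after step 1 := counter=0 r=(1,0) succ=(0,0) retry=(0,0)
2. T1 CAS -> counter=0 r=(1,0) succ=(0,0) retry=(1,0)
3. T2 LOAD -> counter=0 r=(1,0) succ=(0,0) retry=(1,0)
4. T2 CAS -> counter=1 r=(1,0) succ=(0,1) retry=(1,0)
5. T1 LOAD -> counter=1 r=(1,0) succ=(0,1) retry=(1,0)
6. T2 LOAD -> counter=1 r=(1,1) succ=(0,1) retry=(1,0)
7. T2 CAS -> counter=2 r=(1,1) succ=(0,2) retry=(1,0)
8. T1 CAS -> counter=2 r=(1,1) succ=(0,2) retry=(2,0)

counter=2 r=(1,1) succ=(0,2) retry=(2,0)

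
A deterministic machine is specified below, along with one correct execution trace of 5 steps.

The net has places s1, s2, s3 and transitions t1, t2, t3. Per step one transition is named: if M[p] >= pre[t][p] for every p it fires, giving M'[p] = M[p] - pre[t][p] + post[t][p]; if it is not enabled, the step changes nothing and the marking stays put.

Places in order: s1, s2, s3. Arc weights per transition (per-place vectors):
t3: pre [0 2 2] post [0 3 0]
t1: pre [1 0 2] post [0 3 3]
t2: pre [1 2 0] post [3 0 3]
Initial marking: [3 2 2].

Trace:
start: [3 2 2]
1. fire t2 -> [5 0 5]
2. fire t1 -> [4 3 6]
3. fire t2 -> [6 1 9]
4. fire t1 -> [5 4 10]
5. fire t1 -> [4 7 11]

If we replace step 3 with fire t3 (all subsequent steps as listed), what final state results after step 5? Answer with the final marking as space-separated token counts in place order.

(re-executing from step 3 with the substitution; state before step 3: [4 3 6])
3. fire t3 -> [4 4 4]
4. fire t1 -> [3 7 5]
5. fire t1 -> [2 10 6]

2 10 6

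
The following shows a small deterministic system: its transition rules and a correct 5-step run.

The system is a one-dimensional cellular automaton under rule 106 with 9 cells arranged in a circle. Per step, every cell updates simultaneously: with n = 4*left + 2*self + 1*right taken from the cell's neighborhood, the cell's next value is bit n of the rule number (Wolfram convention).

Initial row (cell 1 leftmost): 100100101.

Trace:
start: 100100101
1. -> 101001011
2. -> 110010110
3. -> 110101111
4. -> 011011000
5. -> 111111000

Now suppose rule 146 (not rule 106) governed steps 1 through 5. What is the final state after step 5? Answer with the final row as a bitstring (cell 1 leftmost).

010001000

(re-executing steps 1..5 under rule 146; state before step 1: 100100101)
1. -> 011011000
2. -> 100000100
3. -> 010001011
4. -> 001010000
5. -> 010001000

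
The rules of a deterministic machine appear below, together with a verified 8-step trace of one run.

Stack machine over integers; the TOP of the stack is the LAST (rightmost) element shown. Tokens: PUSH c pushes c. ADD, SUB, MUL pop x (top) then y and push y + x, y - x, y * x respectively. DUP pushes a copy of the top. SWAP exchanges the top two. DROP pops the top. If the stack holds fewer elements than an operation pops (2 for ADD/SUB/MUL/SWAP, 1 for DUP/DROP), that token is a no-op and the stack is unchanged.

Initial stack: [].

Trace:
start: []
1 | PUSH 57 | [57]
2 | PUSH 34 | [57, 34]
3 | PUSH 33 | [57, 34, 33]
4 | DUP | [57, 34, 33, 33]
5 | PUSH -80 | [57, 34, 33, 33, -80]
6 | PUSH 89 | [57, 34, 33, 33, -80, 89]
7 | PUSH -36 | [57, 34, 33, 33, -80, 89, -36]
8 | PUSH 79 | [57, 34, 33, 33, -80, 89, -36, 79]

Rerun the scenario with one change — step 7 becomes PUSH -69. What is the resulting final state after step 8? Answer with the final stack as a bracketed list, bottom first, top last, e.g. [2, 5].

(re-executing from step 7 with the substitution; state before step 7: [57, 34, 33, 33, -80, 89])
7 | PUSH -69 | [57, 34, 33, 33, -80, 89, -69]
8 | PUSH 79 | [57, 34, 33, 33, -80, 89, -69, 79]

[57, 34, 33, 33, -80, 89, -69, 79]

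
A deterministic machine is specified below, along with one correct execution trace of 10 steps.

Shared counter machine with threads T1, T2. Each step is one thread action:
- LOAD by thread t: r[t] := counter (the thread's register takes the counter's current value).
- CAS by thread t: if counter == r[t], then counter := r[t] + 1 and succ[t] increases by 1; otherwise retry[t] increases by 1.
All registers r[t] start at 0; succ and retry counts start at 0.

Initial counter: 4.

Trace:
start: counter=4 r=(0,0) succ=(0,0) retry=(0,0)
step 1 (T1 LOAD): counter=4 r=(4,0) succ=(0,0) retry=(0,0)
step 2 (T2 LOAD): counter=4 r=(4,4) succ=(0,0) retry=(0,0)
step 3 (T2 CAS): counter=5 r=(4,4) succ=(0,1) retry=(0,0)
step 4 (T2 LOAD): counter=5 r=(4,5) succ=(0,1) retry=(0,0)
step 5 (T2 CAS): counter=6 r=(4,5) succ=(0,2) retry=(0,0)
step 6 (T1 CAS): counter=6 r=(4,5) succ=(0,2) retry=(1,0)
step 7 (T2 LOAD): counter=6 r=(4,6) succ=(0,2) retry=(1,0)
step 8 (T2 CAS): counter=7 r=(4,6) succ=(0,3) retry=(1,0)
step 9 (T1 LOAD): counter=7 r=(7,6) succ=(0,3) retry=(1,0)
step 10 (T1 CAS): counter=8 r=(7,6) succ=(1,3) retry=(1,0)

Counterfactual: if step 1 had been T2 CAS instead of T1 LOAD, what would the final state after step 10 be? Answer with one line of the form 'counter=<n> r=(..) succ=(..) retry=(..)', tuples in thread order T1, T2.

counter=8 r=(7,6) succ=(1,3) retry=(1,1)

(re-executing from step 1 with the substitution; state before step 1: counter=4 r=(0,0) succ=(0,0) retry=(0,0))
step 1 (T2 CAS): counter=4 r=(0,0) succ=(0,0) retry=(0,1)
step 2 (T2 LOAD): counter=4 r=(0,4) succ=(0,0) retry=(0,1)
step 3 (T2 CAS): counter=5 r=(0,4) succ=(0,1) retry=(0,1)
step 4 (T2 LOAD): counter=5 r=(0,5) succ=(0,1) retry=(0,1)
step 5 (T2 CAS): counter=6 r=(0,5) succ=(0,2) retry=(0,1)
step 6 (T1 CAS): counter=6 r=(0,5) succ=(0,2) retry=(1,1)
step 7 (T2 LOAD): counter=6 r=(0,6) succ=(0,2) retry=(1,1)
step 8 (T2 CAS): counter=7 r=(0,6) succ=(0,3) retry=(1,1)
step 9 (T1 LOAD): counter=7 r=(7,6) succ=(0,3) retry=(1,1)
step 10 (T1 CAS): counter=8 r=(7,6) succ=(1,3) retry=(1,1)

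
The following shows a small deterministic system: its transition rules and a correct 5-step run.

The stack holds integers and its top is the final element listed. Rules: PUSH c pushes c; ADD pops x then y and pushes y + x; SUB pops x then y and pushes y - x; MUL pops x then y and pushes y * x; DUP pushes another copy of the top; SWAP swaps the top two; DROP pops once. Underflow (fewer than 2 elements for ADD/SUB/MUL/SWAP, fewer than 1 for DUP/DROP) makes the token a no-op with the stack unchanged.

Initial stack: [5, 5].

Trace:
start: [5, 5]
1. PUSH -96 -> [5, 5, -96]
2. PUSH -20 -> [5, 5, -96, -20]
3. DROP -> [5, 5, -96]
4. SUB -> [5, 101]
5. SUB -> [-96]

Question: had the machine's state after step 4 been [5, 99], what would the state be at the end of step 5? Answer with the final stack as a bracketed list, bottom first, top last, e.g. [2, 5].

state after step 4 := [5, 99]
5. SUB -> [-94]

[-94]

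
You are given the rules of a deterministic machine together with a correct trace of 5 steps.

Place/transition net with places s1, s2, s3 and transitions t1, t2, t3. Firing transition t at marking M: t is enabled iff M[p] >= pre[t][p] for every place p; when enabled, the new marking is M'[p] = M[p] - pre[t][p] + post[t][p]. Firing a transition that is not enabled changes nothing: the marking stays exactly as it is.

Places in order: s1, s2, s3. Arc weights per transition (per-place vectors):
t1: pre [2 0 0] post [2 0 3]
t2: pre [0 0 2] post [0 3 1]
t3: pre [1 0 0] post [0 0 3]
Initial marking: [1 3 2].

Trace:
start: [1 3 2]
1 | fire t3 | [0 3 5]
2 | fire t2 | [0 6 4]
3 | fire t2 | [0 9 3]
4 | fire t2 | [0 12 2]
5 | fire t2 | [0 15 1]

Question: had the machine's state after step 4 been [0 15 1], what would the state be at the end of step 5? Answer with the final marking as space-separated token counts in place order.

state after step 4 := [0 15 1]
5 | fire t2 | [0 15 1]

0 15 1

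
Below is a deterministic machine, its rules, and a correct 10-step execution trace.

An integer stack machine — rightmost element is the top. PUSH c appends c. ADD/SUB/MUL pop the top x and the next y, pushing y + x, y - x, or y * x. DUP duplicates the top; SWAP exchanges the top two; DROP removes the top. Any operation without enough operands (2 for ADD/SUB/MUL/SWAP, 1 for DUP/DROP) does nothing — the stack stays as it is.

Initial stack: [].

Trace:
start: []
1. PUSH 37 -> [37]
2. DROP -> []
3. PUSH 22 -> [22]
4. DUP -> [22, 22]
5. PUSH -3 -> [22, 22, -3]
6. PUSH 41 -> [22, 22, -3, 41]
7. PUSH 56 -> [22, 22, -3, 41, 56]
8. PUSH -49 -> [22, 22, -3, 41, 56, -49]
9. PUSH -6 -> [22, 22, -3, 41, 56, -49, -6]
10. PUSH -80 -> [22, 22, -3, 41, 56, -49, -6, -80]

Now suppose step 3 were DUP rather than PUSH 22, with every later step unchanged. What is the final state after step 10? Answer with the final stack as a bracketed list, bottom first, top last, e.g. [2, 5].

(re-executing from step 3 with the substitution; state before step 3: [])
3. DUP -> []
4. DUP -> []
5. PUSH -3 -> [-3]
6. PUSH 41 -> [-3, 41]
7. PUSH 56 -> [-3, 41, 56]
8. PUSH -49 -> [-3, 41, 56, -49]
9. PUSH -6 -> [-3, 41, 56, -49, -6]
10. PUSH -80 -> [-3, 41, 56, -49, -6, -80]

[-3, 41, 56, -49, -6, -80]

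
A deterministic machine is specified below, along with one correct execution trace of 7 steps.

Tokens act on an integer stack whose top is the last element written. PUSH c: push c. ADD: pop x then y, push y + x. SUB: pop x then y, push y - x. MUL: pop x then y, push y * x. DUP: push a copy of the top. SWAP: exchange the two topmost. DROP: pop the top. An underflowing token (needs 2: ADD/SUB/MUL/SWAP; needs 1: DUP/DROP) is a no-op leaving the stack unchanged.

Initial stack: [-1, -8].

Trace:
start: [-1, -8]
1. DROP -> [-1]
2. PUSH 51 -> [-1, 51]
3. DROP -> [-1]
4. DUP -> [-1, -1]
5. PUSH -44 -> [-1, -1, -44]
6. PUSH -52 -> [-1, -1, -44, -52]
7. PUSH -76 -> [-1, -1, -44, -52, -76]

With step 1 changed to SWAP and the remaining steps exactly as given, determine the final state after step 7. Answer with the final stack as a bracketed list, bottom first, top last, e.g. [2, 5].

[-8, -1, -1, -44, -52, -76]

(re-executing from step 1 with the substitution; state before step 1: [-1, -8])
1. SWAP -> [-8, -1]
2. PUSH 51 -> [-8, -1, 51]
3. DROP -> [-8, -1]
4. DUP -> [-8, -1, -1]
5. PUSH -44 -> [-8, -1, -1, -44]
6. PUSH -52 -> [-8, -1, -1, -44, -52]
7. PUSH -76 -> [-8, -1, -1, -44, -52, -76]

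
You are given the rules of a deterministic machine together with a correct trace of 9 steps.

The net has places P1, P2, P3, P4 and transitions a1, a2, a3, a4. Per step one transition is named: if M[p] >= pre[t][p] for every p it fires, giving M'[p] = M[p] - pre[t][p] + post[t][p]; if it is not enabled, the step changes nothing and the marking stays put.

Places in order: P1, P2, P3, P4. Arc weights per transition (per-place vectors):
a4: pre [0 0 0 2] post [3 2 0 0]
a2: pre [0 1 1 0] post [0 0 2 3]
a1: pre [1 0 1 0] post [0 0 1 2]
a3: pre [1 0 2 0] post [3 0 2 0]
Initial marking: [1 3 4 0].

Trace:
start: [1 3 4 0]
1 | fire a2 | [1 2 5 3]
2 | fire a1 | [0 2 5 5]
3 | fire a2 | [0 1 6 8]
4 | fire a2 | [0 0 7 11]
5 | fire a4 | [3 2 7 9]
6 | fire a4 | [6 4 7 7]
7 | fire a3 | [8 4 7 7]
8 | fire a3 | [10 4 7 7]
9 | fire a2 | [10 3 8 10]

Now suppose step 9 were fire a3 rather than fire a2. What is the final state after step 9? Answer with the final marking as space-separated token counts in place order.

(re-executing from step 9 with the substitution; state before step 9: [10 4 7 7])
9 | fire a3 | [12 4 7 7]

12 4 7 7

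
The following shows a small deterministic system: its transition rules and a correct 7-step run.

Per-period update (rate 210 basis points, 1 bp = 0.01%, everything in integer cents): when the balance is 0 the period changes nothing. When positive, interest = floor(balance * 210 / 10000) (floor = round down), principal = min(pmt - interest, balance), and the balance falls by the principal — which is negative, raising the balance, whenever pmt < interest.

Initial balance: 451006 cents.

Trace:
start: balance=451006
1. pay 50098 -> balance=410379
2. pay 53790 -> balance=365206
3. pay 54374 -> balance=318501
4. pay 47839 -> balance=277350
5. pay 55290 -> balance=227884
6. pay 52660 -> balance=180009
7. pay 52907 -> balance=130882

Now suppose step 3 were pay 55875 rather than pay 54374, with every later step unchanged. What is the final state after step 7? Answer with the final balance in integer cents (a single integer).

(re-executing from step 3 with the substitution; state before step 3: balance=365206)
3. pay 55875 -> balance=317000
4. pay 47839 -> balance=275818
5. pay 55290 -> balance=226320
6. pay 52660 -> balance=178412
7. pay 52907 -> balance=129251

129251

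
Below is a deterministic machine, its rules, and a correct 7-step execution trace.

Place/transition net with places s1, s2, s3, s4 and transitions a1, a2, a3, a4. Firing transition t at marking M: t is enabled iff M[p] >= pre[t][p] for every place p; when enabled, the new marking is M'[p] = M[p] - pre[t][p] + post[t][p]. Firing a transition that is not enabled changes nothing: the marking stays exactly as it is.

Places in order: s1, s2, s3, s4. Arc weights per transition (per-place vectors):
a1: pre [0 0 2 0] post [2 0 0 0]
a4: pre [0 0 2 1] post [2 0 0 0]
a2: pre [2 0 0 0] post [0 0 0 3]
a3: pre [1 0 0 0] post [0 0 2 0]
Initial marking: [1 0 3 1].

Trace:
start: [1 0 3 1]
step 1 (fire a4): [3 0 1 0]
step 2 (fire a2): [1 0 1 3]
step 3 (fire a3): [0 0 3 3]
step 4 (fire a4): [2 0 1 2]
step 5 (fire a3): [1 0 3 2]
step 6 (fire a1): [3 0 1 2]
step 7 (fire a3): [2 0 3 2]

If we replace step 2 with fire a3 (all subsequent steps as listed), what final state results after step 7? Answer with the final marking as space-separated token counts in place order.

1 0 7 0

(re-executing from step 2 with the substitution; state before step 2: [3 0 1 0])
step 2 (fire a3): [2 0 3 0]
step 3 (fire a3): [1 0 5 0]
step 4 (fire a4): [1 0 5 0]
step 5 (fire a3): [0 0 7 0]
step 6 (fire a1): [2 0 5 0]
step 7 (fire a3): [1 0 7 0]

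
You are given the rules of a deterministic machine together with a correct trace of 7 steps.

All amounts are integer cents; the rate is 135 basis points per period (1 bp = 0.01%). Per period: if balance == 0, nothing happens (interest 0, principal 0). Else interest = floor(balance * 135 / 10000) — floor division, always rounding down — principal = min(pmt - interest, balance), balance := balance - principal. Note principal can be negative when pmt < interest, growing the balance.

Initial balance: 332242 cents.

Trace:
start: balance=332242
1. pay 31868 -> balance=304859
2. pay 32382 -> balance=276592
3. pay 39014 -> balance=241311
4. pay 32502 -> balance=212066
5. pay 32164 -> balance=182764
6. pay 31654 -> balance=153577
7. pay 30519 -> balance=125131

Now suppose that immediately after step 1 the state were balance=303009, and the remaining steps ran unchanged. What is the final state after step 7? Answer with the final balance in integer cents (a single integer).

state after step 1 := balance=303009
2. pay 32382 -> balance=274717
3. pay 39014 -> balance=239411
4. pay 32502 -> balance=210141
5. pay 32164 -> balance=180813
6. pay 31654 -> balance=151599
7. pay 30519 -> balance=123126

123126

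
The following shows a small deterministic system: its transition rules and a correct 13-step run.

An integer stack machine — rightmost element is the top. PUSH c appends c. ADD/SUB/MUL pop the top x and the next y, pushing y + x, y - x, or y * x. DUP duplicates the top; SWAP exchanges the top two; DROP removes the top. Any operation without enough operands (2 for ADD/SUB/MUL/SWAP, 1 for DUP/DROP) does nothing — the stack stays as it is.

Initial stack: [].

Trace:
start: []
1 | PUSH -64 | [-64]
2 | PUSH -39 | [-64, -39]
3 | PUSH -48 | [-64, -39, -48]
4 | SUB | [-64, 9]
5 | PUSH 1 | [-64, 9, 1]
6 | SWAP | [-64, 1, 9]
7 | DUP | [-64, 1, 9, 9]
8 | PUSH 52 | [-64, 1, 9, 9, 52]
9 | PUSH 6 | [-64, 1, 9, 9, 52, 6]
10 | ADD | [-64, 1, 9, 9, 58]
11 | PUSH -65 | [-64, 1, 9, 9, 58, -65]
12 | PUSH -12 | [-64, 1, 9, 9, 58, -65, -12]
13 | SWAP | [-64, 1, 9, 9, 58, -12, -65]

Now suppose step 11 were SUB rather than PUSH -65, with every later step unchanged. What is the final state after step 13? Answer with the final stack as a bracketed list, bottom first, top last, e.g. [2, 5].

(re-executing from step 11 with the substitution; state before step 11: [-64, 1, 9, 9, 58])
11 | SUB | [-64, 1, 9, -49]
12 | PUSH -12 | [-64, 1, 9, -49, -12]
13 | SWAP | [-64, 1, 9, -12, -49]

[-64, 1, 9, -12, -49]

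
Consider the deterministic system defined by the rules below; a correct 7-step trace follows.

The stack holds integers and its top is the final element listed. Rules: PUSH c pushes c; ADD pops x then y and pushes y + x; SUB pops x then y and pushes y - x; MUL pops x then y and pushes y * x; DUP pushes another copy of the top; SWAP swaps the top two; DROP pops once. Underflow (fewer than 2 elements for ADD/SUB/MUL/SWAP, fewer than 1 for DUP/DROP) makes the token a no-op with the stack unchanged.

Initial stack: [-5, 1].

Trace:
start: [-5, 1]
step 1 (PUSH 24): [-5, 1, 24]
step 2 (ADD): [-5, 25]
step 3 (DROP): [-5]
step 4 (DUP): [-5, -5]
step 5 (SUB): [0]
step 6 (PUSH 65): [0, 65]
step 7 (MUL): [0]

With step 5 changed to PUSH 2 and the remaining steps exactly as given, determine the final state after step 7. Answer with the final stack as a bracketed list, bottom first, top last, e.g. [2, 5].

[-5, -5, 130]

(re-executing from step 5 with the substitution; state before step 5: [-5, -5])
step 5 (PUSH 2): [-5, -5, 2]
step 6 (PUSH 65): [-5, -5, 2, 65]
step 7 (MUL): [-5, -5, 130]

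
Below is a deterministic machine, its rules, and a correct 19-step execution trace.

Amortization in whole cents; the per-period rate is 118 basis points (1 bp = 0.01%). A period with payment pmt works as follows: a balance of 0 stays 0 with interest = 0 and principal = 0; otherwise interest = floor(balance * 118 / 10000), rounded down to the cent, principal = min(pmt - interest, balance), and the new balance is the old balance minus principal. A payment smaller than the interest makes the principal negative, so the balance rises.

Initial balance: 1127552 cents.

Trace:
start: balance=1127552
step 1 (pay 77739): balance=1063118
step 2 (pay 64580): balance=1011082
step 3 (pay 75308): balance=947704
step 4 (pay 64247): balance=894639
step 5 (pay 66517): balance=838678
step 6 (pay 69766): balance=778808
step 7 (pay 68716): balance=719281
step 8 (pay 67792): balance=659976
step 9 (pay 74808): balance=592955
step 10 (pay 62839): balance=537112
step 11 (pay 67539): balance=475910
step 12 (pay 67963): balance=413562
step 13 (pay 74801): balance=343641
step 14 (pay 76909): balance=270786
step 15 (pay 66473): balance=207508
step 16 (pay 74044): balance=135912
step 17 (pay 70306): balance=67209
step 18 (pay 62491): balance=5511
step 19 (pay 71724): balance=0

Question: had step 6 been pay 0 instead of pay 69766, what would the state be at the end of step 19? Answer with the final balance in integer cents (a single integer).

(re-executing from step 6 with the substitution; state before step 6: balance=838678)
step 6 (pay 0): balance=848574
step 7 (pay 68716): balance=789871
step 8 (pay 67792): balance=731399
step 9 (pay 74808): balance=665221
step 10 (pay 62839): balance=610231
step 11 (pay 67539): balance=549892
step 12 (pay 67963): balance=488417
step 13 (pay 74801): balance=419379
step 14 (pay 76909): balance=347418
step 15 (pay 66473): balance=285044
step 16 (pay 74044): balance=214363
step 17 (pay 70306): balance=146586
step 18 (pay 62491): balance=85824
step 19 (pay 71724): balance=15112

15112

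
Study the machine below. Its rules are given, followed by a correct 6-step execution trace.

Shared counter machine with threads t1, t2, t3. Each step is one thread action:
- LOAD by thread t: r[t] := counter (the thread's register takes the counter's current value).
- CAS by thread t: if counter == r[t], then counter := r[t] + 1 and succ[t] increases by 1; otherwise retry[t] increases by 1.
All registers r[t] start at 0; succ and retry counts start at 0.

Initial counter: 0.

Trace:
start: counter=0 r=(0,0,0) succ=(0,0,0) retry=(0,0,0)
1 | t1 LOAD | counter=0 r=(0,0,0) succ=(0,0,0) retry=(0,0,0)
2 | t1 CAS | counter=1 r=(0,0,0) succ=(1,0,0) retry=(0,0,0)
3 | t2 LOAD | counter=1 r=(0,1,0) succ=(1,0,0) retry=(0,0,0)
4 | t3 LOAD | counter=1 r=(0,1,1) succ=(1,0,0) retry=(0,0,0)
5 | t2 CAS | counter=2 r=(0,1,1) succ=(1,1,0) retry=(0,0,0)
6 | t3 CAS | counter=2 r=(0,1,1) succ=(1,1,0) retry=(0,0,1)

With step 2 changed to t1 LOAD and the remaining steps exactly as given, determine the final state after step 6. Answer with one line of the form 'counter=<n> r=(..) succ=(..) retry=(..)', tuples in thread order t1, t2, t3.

counter=1 r=(0,0,0) succ=(0,1,0) retry=(0,0,1)

(re-executing from step 2 with the substitution; state before step 2: counter=0 r=(0,0,0) succ=(0,0,0) retry=(0,0,0))
2 | t1 LOAD | counter=0 r=(0,0,0) succ=(0,0,0) retry=(0,0,0)
3 | t2 LOAD | counter=0 r=(0,0,0) succ=(0,0,0) retry=(0,0,0)
4 | t3 LOAD | counter=0 r=(0,0,0) succ=(0,0,0) retry=(0,0,0)
5 | t2 CAS | counter=1 r=(0,0,0) succ=(0,1,0) retry=(0,0,0)
6 | t3 CAS | counter=1 r=(0,0,0) succ=(0,1,0) retry=(0,0,1)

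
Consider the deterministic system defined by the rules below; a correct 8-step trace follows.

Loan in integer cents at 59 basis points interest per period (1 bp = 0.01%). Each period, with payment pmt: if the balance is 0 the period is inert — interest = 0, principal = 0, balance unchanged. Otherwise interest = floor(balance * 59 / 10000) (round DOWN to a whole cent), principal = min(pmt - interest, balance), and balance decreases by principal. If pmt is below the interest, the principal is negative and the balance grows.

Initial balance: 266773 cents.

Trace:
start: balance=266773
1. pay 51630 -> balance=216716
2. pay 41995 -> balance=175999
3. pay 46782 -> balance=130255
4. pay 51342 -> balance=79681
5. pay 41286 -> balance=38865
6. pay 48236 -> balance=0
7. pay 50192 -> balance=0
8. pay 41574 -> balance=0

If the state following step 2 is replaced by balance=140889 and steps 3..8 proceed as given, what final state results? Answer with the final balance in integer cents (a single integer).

0

state after step 2 := balance=140889
3. pay 46782 -> balance=94938
4. pay 51342 -> balance=44156
5. pay 41286 -> balance=3130
6. pay 48236 -> balance=0
7. pay 50192 -> balance=0
8. pay 41574 -> balance=0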